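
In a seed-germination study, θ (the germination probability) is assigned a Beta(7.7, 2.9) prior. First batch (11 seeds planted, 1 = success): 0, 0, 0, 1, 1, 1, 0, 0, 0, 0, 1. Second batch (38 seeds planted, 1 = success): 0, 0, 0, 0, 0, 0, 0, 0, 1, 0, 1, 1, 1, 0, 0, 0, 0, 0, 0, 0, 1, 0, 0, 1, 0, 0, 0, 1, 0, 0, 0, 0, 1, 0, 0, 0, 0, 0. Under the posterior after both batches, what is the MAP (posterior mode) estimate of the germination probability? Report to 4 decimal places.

The Beta prior is conjugate to a Binomial/Bernoulli likelihood; the update adds successes to α and failures to β.
After batch 1: Beta(7.7+4, 2.9+7) = Beta(11.7, 9.9).
After batch 2: Beta(11.7+8, 9.9+30) = Beta(19.7, 39.9).
Mode of Beta(a,b) for a,b>1 is (a−1)/(a+b−2) = 18.7/57.6 = 0.3247.

0.3247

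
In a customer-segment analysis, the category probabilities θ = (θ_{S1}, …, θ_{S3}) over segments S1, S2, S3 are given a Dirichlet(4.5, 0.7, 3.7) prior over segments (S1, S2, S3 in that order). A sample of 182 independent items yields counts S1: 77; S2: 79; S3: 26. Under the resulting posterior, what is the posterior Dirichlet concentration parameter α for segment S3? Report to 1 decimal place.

29.7

The Dirichlet prior is conjugate to the Multinomial likelihood: each posterior αⱼ = prior αⱼ + observed count nⱼ.
Posterior concentration: (81.5, 79.7, 29.7), total = 190.9.
α_{S3} = 3.7 + 26 = 29.7.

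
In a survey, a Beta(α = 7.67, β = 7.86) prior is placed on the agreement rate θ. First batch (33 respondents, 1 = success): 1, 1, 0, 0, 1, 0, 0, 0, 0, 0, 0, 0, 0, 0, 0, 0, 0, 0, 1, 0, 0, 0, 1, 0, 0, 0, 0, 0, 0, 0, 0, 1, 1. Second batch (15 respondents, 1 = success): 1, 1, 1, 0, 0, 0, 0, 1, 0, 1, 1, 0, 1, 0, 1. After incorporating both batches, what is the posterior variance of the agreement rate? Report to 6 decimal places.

The Beta prior is conjugate to a Binomial/Bernoulli likelihood; the update adds successes to α and failures to β.
After batch 1: Beta(7.67+7, 7.86+26) = Beta(14.67, 33.86).
After batch 2: Beta(14.67+8, 33.86+7) = Beta(22.67, 40.86).
Var = αβ/((α+β)²(α+β+1)) = 22.67·40.86/(63.53²·64.53) = 0.003557.

0.003557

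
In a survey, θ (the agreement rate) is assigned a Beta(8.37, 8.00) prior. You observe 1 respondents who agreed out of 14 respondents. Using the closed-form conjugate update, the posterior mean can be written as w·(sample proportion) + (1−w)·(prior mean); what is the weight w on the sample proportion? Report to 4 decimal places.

The Beta prior is conjugate to a Binomial/Bernoulli likelihood; the update adds successes to α and failures to β.
Posterior mean = (α₀+k)/(α₀+β₀+n) = [n/(α₀+β₀+n)]·(k/n) + [(α₀+β₀)/(α₀+β₀+n)]·α₀/(α₀+β₀), so only n and the prior enter the weight.
The weight on the data is w = n/(α₀+β₀+n) = 14/(8.37+8.00+14) = 14/30.37 = 0.4610.

0.4610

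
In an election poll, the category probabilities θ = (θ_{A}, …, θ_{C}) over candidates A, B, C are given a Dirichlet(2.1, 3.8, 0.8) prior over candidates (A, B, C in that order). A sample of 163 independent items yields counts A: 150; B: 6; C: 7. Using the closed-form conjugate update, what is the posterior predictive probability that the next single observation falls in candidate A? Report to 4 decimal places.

The Dirichlet prior is conjugate to the Multinomial likelihood: each posterior αⱼ = prior αⱼ + observed count nⱼ.
Posterior concentration: (152.1, 9.8, 7.8), total = 169.7.
P(next = A | data) = α_{A}/Σα = 0.8963.

0.8963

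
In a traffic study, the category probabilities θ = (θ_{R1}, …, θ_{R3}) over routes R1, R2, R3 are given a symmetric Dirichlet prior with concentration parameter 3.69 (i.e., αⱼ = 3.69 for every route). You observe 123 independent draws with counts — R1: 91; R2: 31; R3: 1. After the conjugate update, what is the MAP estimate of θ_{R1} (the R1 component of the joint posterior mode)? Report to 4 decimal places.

0.7148

The Dirichlet prior is conjugate to the Multinomial likelihood: each posterior αⱼ = prior αⱼ + observed count nⱼ.
Posterior concentration: (94.69, 34.69, 4.69), total = 134.07.
Joint mode component: (α_{R1}−1)/(Σα−K) = 93.69/131.07 = 0.7148.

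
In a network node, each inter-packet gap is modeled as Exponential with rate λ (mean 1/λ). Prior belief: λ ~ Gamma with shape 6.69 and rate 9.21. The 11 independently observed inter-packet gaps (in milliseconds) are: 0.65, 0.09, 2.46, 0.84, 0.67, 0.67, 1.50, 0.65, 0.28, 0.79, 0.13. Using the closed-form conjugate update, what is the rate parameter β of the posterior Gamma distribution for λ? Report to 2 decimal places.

17.94

With a Gamma(shape α, rate β) prior on the exponential rate λ, the posterior after n observations with total T = Σxᵢ is Gamma(α+n, β+T).
Sum of observations T = 8.73 milliseconds; n = 11.
Posterior: Gamma(6.69+11, 9.21+8.73) = Gamma(17.69, 17.94).
Posterior β = 17.94.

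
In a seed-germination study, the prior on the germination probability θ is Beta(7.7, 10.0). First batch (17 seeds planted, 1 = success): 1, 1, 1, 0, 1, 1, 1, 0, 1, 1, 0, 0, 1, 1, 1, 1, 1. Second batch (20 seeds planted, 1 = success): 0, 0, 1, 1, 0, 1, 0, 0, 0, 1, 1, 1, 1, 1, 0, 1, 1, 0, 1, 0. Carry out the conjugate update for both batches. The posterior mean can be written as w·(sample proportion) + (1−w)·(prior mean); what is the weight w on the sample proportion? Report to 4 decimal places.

0.6764

The Beta prior is conjugate to a Binomial/Bernoulli likelihood; the update adds successes to α and failures to β.
Total number of seeds planted: n = 17 + 20 = 37.
Posterior mean = (α₀+k)/(α₀+β₀+n) = [n/(α₀+β₀+n)]·(k/n) + [(α₀+β₀)/(α₀+β₀+n)]·α₀/(α₀+β₀), so only n and the prior enter the weight.
The weight on the data is w = n/(α₀+β₀+n) = 37/(7.7+10.0+37) = 37/54.7 = 0.6764.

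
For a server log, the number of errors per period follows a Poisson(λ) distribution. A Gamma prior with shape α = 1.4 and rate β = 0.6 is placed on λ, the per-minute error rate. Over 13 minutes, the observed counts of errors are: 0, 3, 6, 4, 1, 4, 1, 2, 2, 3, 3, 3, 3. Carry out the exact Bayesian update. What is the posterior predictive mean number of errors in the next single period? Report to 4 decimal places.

2.6765

With a Gamma(shape α, rate β) prior, the Poisson likelihood is conjugate: the posterior is Gamma(α + ΣXᵢ, β + n).
Sum of counts S = 35 over n = 13 minutes.
Posterior: Gamma(α+S, β+n) = Gamma(1.4+35, 0.6+13) = Gamma(36.4, 13.6).
The predictive distribution for one future period is NegBinom with mean α/β = 2.6765.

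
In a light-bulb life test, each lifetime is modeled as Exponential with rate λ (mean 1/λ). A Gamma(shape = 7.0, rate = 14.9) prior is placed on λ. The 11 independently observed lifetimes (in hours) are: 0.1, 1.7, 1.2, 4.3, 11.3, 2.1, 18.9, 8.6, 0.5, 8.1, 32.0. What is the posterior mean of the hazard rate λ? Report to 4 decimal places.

0.1736

With a Gamma(shape α, rate β) prior on the exponential rate λ, the posterior after n observations with total T = Σxᵢ is Gamma(α+n, β+T).
Sum of observations T = 88.8 hours; n = 11.
Posterior: Gamma(7.0+11, 14.9+88.8) = Gamma(18.0, 103.7).
Posterior mean of λ = α/β = 18.0/103.7 = 0.1736.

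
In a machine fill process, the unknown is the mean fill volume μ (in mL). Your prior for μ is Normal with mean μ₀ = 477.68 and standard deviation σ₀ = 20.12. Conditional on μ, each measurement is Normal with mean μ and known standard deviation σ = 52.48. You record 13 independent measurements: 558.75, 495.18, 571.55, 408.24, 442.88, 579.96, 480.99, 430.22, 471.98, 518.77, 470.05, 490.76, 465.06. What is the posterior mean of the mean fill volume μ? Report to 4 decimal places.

For Normal data with known variance σ², a Normal(μ₀, σ₀²) prior on μ is conjugate. Posterior precision = 1/σ₀² + n/σ²; posterior mean is the precision-weighted average of μ₀ and x̄.
Σxᵢ = 558.75 + 495.18 + 571.55 + 408.24 + 442.88 + 579.96 + 480.99 + 430.22 + 471.98 + 518.77 + 470.05 + 490.76 + 465.06 = 6384.39, so n·x̄ = 6384.39.
σ₀² = 20.12² = 404.8144, σ² = 52.48² = 2754.1504; σ² + n·σ₀² = 2754.1504 + 13·404.8144 = 8016.7376.
Posterior mean = (μ₀/σ₀² + n·x̄/σ²)/(1/σ₀² + n/σ²) = (σ²·μ₀ + σ₀²·n·x̄)/(σ² + n·σ₀²) = (2754.1504·477.68 + 404.8144·6384.39)/8016.7376 = 3900095.570288/8016.7376 = 486.4941.

486.4941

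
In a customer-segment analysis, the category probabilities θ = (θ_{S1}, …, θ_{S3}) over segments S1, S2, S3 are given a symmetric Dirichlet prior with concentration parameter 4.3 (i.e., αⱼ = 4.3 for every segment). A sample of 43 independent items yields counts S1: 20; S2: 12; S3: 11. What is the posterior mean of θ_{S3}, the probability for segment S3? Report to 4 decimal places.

0.2737

The Dirichlet prior is conjugate to the Multinomial likelihood: each posterior αⱼ = prior αⱼ + observed count nⱼ.
Posterior concentration: (24.3, 16.3, 15.3), total = 55.9.
E[θ_{S3}|data] = α_{S3}/Σα = 15.3/55.9 = 0.2737.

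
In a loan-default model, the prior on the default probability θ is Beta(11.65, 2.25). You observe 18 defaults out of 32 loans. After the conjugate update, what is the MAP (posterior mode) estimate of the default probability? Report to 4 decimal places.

The Beta prior is conjugate to a Binomial/Bernoulli likelihood; the update adds successes to α and failures to β.
Posterior: Beta(α+k, β+n−k) = Beta(11.65+18, 2.25+14) = Beta(29.65, 16.25).
Mode of Beta(a,b) for a,b>1 is (a−1)/(a+b−2) = 28.65/43.90 = 0.6526.

0.6526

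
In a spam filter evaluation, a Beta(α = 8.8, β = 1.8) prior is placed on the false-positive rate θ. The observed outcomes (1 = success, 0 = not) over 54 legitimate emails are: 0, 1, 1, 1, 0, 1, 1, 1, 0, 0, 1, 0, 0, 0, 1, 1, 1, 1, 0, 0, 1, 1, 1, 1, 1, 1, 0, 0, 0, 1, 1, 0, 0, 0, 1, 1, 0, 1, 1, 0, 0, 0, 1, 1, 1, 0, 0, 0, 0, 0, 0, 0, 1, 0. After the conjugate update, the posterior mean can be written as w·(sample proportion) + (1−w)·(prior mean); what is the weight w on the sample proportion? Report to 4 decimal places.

0.8359

The Beta prior is conjugate to a Binomial/Bernoulli likelihood; the update adds successes to α and failures to β.
Posterior mean = (α₀+k)/(α₀+β₀+n) = [n/(α₀+β₀+n)]·(k/n) + [(α₀+β₀)/(α₀+β₀+n)]·α₀/(α₀+β₀), so only n and the prior enter the weight.
The weight on the data is w = n/(α₀+β₀+n) = 54/(8.8+1.8+54) = 54/64.6 = 0.8359.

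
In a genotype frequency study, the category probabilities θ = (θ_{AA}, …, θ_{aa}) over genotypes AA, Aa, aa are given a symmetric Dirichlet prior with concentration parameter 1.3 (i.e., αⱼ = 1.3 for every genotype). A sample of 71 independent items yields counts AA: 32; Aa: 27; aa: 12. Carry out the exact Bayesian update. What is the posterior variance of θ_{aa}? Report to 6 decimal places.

The Dirichlet prior is conjugate to the Multinomial likelihood: each posterior αⱼ = prior αⱼ + observed count nⱼ.
Posterior concentration: (33.3, 28.3, 13.3), total = 74.9.
Var[θ_j] = α_j(Σα−α_j)/((Σα)²(Σα+1)) = 13.3·61.6/(74.9²·75.9) = 0.001924.

0.001924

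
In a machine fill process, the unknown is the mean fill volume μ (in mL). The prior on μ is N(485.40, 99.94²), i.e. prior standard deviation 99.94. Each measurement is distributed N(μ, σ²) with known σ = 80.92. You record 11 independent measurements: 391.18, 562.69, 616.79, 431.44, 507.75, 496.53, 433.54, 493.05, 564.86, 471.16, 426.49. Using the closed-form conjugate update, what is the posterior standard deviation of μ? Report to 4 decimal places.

23.7022

For Normal data with known variance σ², a Normal(μ₀, σ₀²) prior on μ is conjugate. Posterior precision = 1/σ₀² + n/σ²; posterior mean is the precision-weighted average of μ₀ and x̄.
σ₀² = 99.94² = 9988.0036, σ² = 80.92² = 6548.0464; σ² + n·σ₀² = 6548.0464 + 11·9988.0036 = 116416.086.
Posterior precision = 1/σ₀² + n/σ² = 1/9988.0036 + 11/6548.0464 = (σ² + n·σ₀²)/(σ₀²σ²) = 116416.086/(9988.0036·6548.0464); posterior variance σₙ² = σ₀²σ²/(σ² + n·σ₀²) = 9988.0036·6548.0464/116416.086 = 561.794450.
Posterior SD = √σₙ² = √(9988.0036·6548.0464/116416.086) = 23.7022.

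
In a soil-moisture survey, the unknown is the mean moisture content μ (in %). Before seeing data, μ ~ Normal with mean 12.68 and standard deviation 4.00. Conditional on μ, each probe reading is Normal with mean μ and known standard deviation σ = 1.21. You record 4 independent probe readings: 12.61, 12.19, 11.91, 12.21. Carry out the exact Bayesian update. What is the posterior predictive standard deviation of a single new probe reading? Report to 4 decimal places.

For Normal data with known variance σ², a Normal(μ₀, σ₀²) prior on μ is conjugate. Posterior precision = 1/σ₀² + n/σ²; posterior mean is the precision-weighted average of μ₀ and x̄.
σ₀² = 4.00² = 16, σ² = 1.21² = 1.4641; σ² + n·σ₀² = 1.4641 + 4·16 = 65.4641.
Posterior precision = 1/σ₀² + n/σ² = 1/16 + 4/1.4641 = (σ² + n·σ₀²)/(σ₀²σ²) = 65.4641/(16·1.4641); posterior variance σₙ² = σ₀²σ²/(σ² + n·σ₀²) = 16·1.4641/65.4641 = 0.357839.
Predictive variance for one new observation = σₙ² + σ² = 16·1.4641/65.4641 + 1.4641 = σ²·(σ₀² + 65.4641)/65.4641 = 1.4641·81.4641/65.4641 = 1.821939; SD = √(1.4641·81.4641/65.4641) = 1.3498.

1.3498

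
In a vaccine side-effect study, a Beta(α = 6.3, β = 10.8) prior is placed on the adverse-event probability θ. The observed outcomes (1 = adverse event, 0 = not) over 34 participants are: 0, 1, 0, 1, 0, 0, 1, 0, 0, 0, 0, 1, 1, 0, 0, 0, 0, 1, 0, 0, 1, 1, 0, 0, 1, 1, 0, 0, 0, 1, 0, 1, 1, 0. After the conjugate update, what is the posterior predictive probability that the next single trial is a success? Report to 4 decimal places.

0.3777

The Beta prior is conjugate to a Binomial/Bernoulli likelihood; the update adds successes to α and failures to β.
Posterior: Beta(α+k, β+n−k) = Beta(6.3+13, 10.8+21) = Beta(19.3, 31.8).
For a single future Bernoulli trial, P(success | data) = α/(α+β) = 0.3777.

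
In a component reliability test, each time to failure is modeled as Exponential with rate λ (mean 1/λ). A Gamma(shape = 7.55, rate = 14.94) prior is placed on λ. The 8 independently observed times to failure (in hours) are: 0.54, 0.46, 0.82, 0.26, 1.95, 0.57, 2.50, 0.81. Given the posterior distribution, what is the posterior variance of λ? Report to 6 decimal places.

With a Gamma(shape α, rate β) prior on the exponential rate λ, the posterior after n observations with total T = Σxᵢ is Gamma(α+n, β+T).
Sum of observations T = 7.91 hours; n = 8.
Posterior: Gamma(7.55+8, 14.94+7.91) = Gamma(15.55, 22.85).
Var = α/β² = 0.029782.

0.029782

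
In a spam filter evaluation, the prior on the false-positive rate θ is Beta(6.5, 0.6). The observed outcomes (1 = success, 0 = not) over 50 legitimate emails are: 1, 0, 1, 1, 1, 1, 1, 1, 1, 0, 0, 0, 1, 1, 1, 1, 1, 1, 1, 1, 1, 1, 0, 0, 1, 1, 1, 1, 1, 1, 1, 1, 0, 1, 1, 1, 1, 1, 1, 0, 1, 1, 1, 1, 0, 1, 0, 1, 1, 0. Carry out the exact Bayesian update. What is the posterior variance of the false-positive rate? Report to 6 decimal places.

The Beta prior is conjugate to a Binomial/Bernoulli likelihood; the update adds successes to α and failures to β.
Posterior: Beta(α+k, β+n−k) = Beta(6.5+39, 0.6+11) = Beta(45.5, 11.6).
Var = αβ/((α+β)²(α+β+1)) = 45.5·11.6/(57.1²·58.1) = 0.002786.

0.002786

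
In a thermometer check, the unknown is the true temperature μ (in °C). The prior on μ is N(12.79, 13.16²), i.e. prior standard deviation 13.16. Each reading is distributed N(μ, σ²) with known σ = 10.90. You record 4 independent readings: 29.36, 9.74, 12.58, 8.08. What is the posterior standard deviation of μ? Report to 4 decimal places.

For Normal data with known variance σ², a Normal(μ₀, σ₀²) prior on μ is conjugate. Posterior precision = 1/σ₀² + n/σ²; posterior mean is the precision-weighted average of μ₀ and x̄.
σ₀² = 13.16² = 173.1856, σ² = 10.90² = 118.81; σ² + n·σ₀² = 118.81 + 4·173.1856 = 811.5524.
Posterior precision = 1/σ₀² + n/σ² = 1/173.1856 + 4/118.81 = (σ² + n·σ₀²)/(σ₀²σ²) = 811.5524/(173.1856·118.81); posterior variance σₙ² = σ₀²σ²/(σ² + n·σ₀²) = 173.1856·118.81/811.5524 = 25.354101.
Posterior SD = √σₙ² = √(173.1856·118.81/811.5524) = 5.0353.

5.0353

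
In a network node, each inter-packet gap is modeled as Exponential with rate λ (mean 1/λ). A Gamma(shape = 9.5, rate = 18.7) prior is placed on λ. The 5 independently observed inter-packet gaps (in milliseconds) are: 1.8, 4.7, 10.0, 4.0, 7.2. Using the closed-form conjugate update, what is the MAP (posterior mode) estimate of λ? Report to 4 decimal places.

0.2909

With a Gamma(shape α, rate β) prior on the exponential rate λ, the posterior after n observations with total T = Σxᵢ is Gamma(α+n, β+T).
Sum of observations T = 27.7 milliseconds; n = 5.
Posterior: Gamma(9.5+5, 18.7+27.7) = Gamma(14.5, 46.4).
Mode = (α−1)/β = 0.2909.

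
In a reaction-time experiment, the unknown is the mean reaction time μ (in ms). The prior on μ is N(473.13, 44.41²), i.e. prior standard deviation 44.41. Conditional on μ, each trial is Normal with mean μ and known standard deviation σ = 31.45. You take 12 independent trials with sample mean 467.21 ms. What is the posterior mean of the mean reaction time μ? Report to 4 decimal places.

467.4475

For Normal data with known variance σ², a Normal(μ₀, σ₀²) prior on μ is conjugate. Posterior precision = 1/σ₀² + n/σ²; posterior mean is the precision-weighted average of μ₀ and x̄.
n·x̄ = 12·467.21 = 5606.52.
σ₀² = 44.41² = 1972.2481, σ² = 31.45² = 989.1025; σ² + n·σ₀² = 989.1025 + 12·1972.2481 = 24656.0797.
Posterior mean = (μ₀/σ₀² + n·x̄/σ²)/(1/σ₀² + n/σ²) = (σ²·μ₀ + σ₀²·n·x̄)/(σ² + n·σ₀²) = (989.1025·473.13 + 1972.2481·5606.52)/24656.0797 = 11525422.483437/24656.0797 = 467.4475.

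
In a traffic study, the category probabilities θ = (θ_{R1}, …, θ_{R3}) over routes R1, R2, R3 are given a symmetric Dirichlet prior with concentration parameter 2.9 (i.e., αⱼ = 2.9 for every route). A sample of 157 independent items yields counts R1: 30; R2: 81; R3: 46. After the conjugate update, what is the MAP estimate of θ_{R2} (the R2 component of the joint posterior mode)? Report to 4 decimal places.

0.5095

The Dirichlet prior is conjugate to the Multinomial likelihood: each posterior αⱼ = prior αⱼ + observed count nⱼ.
Posterior concentration: (32.9, 83.9, 48.9), total = 165.7.
Joint mode component: (α_{R2}−1)/(Σα−K) = 82.9/162.7 = 0.5095.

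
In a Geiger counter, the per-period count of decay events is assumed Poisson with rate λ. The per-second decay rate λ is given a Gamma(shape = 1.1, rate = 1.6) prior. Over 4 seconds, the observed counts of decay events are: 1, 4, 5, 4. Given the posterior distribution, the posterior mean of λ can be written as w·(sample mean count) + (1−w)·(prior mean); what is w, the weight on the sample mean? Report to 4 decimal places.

0.7143

With a Gamma(shape α, rate β) prior, the Poisson likelihood is conjugate: the posterior is Gamma(α + ΣXᵢ, β + n).
Posterior mean = (α₀+S)/(β₀+n) = [n/(β₀+n)]·(S/n) + [β₀/(β₀+n)]·(α₀/β₀), so only n and β₀ enter the weight.
Weight on data w = n/(β₀+n) = 4/(1.6+4) = 4/5.6 = 0.7143.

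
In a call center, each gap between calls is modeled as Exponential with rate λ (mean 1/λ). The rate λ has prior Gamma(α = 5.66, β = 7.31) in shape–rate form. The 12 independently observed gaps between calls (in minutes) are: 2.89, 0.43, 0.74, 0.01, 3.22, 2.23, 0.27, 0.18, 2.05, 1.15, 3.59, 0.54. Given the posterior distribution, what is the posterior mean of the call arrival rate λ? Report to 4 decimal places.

0.7176

With a Gamma(shape α, rate β) prior on the exponential rate λ, the posterior after n observations with total T = Σxᵢ is Gamma(α+n, β+T).
Sum of observations T = 17.30 minutes; n = 12.
Posterior: Gamma(5.66+12, 7.31+17.30) = Gamma(17.66, 24.61).
Posterior mean of λ = α/β = 17.66/24.61 = 0.7176.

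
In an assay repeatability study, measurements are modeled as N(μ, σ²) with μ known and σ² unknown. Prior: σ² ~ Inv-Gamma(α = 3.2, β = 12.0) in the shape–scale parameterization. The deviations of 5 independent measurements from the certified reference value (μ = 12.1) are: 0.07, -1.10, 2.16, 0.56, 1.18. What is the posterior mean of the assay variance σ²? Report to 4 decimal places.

3.3603

With known mean μ and an Inverse-Gamma(α, β) prior on σ², the Normal likelihood is conjugate: posterior is Inv-Gamma(α + n/2, β + Σ(xᵢ−μ)²/2).
Σ(xᵢ−μ)² = (0.07)² + (-1.10)² + (2.16)² + (0.56)² + (1.18)² = 7.5865.
Posterior: Inv-Gamma(3.2 + 5/2, 12.0 + 7.5865/2) = Inv-Gamma(5.70, 15.79325).
E[σ²|data] = β/(α−1) = 15.79325/4.70 = 3.3603.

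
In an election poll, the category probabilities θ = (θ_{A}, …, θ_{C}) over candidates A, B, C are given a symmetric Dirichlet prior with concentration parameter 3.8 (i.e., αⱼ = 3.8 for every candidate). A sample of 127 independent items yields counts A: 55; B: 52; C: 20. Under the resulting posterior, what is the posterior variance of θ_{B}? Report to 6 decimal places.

0.001726

The Dirichlet prior is conjugate to the Multinomial likelihood: each posterior αⱼ = prior αⱼ + observed count nⱼ.
Posterior concentration: (58.8, 55.8, 23.8), total = 138.4.
Var[θ_j] = α_j(Σα−α_j)/((Σα)²(Σα+1)) = 55.8·82.6/(138.4²·139.4) = 0.001726.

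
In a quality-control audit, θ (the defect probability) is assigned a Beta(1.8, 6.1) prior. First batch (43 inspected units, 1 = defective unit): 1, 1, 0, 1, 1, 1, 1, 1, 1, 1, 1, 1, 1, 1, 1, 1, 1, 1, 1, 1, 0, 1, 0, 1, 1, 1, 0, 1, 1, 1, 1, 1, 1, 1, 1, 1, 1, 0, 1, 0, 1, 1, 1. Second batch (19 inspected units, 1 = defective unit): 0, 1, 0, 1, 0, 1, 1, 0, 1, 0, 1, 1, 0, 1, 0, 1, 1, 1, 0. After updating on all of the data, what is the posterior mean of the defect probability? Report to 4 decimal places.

0.7124

The Beta prior is conjugate to a Binomial/Bernoulli likelihood; the update adds successes to α and failures to β.
After batch 1: Beta(1.8+37, 6.1+6) = Beta(38.8, 12.1).
After batch 2: Beta(38.8+11, 12.1+8) = Beta(49.8, 20.1).
Posterior mean = α/(α+β) = 49.8/69.9 = 0.7124.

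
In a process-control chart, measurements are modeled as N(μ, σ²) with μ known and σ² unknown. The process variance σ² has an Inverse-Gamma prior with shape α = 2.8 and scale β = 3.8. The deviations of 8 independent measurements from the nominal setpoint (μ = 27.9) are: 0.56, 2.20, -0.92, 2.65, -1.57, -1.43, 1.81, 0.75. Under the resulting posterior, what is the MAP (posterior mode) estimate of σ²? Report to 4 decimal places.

With known mean μ and an Inverse-Gamma(α, β) prior on σ², the Normal likelihood is conjugate: posterior is Inv-Gamma(α + n/2, β + Σ(xᵢ−μ)²/2).
Σ(xᵢ−μ)² = (0.56)² + (2.20)² + (-0.92)² + (2.65)² + (-1.57)² + (-1.43)² + (1.81)² + (0.75)² = 21.3709.
Posterior: Inv-Gamma(2.8 + 8/2, 3.8 + 21.3709/2) = Inv-Gamma(6.80, 14.48545).
Mode = β/(α+1) = 14.48545/7.80 = 1.8571.

1.8571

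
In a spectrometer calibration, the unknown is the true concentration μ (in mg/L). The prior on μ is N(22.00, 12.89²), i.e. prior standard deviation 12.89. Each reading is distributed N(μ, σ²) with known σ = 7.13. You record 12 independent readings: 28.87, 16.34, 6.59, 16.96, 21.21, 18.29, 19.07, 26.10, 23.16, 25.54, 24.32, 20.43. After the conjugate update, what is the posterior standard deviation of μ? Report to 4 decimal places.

2.0325

For Normal data with known variance σ², a Normal(μ₀, σ₀²) prior on μ is conjugate. Posterior precision = 1/σ₀² + n/σ²; posterior mean is the precision-weighted average of μ₀ and x̄.
σ₀² = 12.89² = 166.1521, σ² = 7.13² = 50.8369; σ² + n·σ₀² = 50.8369 + 12·166.1521 = 2044.6621.
Posterior precision = 1/σ₀² + n/σ² = 1/166.1521 + 12/50.8369 = (σ² + n·σ₀²)/(σ₀²σ²) = 2044.6621/(166.1521·50.8369); posterior variance σₙ² = σ₀²σ²/(σ² + n·σ₀²) = 166.1521·50.8369/2044.6621 = 4.131078.
Posterior SD = √σₙ² = √(166.1521·50.8369/2044.6621) = 2.0325.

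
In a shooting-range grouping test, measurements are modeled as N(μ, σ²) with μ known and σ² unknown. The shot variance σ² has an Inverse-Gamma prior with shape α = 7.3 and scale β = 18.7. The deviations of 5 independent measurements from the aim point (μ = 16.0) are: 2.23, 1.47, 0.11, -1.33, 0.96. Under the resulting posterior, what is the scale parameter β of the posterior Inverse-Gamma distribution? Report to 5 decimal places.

23.61820

With known mean μ and an Inverse-Gamma(α, β) prior on σ², the Normal likelihood is conjugate: posterior is Inv-Gamma(α + n/2, β + Σ(xᵢ−μ)²/2).
Σ(xᵢ−μ)² = (2.23)² + (1.47)² + (0.11)² + (-1.33)² + (0.96)² = 9.8364.
Posterior: Inv-Gamma(7.3 + 5/2, 18.7 + 9.8364/2) = Inv-Gamma(9.80, 23.61820).
Posterior β = 23.61820.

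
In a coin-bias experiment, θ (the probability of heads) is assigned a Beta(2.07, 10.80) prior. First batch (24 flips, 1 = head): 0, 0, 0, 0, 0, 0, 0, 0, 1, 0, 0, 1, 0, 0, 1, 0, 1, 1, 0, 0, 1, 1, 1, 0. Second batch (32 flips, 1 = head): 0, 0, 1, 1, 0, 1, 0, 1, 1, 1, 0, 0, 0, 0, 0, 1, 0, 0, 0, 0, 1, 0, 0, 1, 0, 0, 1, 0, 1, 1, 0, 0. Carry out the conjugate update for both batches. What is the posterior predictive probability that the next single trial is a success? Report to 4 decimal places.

The Beta prior is conjugate to a Binomial/Bernoulli likelihood; the update adds successes to α and failures to β.
After batch 1: Beta(2.07+8, 10.80+16) = Beta(10.07, 26.80).
After batch 2: Beta(10.07+12, 26.80+20) = Beta(22.07, 46.80).
For a single future Bernoulli trial, P(success | data) = α/(α+β) = 0.3205.

0.3205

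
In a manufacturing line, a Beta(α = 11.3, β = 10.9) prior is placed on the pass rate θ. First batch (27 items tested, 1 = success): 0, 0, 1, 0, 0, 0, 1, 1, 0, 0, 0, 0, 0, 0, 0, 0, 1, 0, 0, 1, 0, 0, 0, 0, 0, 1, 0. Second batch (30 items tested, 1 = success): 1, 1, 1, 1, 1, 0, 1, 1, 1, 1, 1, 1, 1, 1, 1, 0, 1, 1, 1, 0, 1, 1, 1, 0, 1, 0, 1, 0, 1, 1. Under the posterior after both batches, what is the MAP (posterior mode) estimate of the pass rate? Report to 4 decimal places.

0.5220

The Beta prior is conjugate to a Binomial/Bernoulli likelihood; the update adds successes to α and failures to β.
After batch 1: Beta(11.3+6, 10.9+21) = Beta(17.3, 31.9).
After batch 2: Beta(17.3+24, 31.9+6) = Beta(41.3, 37.9).
Mode of Beta(a,b) for a,b>1 is (a−1)/(a+b−2) = 40.3/77.2 = 0.5220.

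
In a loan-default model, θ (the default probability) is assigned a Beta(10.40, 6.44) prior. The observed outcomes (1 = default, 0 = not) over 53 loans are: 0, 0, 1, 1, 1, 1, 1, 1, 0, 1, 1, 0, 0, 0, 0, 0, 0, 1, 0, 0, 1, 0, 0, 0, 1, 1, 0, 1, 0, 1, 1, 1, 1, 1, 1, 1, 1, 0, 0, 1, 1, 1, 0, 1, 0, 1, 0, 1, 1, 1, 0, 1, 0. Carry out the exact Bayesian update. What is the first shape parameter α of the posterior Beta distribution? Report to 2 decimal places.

The Beta prior is conjugate to a Binomial/Bernoulli likelihood; the update adds successes to α and failures to β.
Posterior: Beta(α+k, β+n−k) = Beta(10.40+30, 6.44+23) = Beta(40.40, 29.44).
Posterior α = 40.40.

40.40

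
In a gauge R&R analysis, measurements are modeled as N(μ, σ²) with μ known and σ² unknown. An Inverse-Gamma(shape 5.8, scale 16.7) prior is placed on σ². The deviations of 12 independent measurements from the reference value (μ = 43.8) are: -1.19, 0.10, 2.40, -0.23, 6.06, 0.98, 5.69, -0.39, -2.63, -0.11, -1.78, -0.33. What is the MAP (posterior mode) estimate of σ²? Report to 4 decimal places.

With known mean μ and an Inverse-Gamma(α, β) prior on σ², the Normal likelihood is conjugate: posterior is Inv-Gamma(α + n/2, β + Σ(xᵢ−μ)²/2).
Σ(xᵢ−μ)² = (-1.19)² + (0.10)² + (2.40)² + (-0.23)² + (6.06)² + (0.98)² + (5.69)² + (-0.39)² + (-2.63)² + (-0.11)² + (-1.78)² + (-0.33)² = 87.6575.
Posterior: Inv-Gamma(5.8 + 12/2, 16.7 + 87.6575/2) = Inv-Gamma(11.80, 60.52875).
Mode = β/(α+1) = 60.52875/12.80 = 4.7288.

4.7288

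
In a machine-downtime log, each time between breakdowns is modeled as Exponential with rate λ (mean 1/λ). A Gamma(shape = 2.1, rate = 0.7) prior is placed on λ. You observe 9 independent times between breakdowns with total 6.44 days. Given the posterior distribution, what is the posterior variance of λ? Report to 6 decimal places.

With a Gamma(shape α, rate β) prior on the exponential rate λ, the posterior after n observations with total T = Σxᵢ is Gamma(α+n, β+T).
Posterior: Gamma(2.1+9, 0.7+6.44) = Gamma(11.1, 7.14).
Var = α/β² = 0.217734.

0.217734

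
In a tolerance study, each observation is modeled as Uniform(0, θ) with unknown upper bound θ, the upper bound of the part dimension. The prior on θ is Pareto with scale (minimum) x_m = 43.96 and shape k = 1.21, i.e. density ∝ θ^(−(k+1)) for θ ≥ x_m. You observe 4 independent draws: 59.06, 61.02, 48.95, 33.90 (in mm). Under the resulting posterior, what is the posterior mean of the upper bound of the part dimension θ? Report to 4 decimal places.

75.5141

A Pareto(scale x_m, shape k) prior on the upper bound θ of Uniform(0, θ) is conjugate: posterior is Pareto(max(x_m, max xᵢ), k + n).
Sample maximum = 61.02; prior scale x_m = 43.96 → posterior scale = max = 61.02.
Posterior shape = 1.21 + 4 = 5.21.
E[θ|data] = k·x_m/(k−1) = 5.21·61.02/4.21 = 75.5141.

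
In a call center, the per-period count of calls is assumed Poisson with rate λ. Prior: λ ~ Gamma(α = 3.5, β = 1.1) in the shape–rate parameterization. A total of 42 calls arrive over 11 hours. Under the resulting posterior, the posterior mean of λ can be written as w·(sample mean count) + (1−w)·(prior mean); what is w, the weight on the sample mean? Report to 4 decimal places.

0.9091

With a Gamma(shape α, rate β) prior, the Poisson likelihood is conjugate: the posterior is Gamma(α + ΣXᵢ, β + n).
Posterior mean = (α₀+S)/(β₀+n) = [n/(β₀+n)]·(S/n) + [β₀/(β₀+n)]·(α₀/β₀), so only n and β₀ enter the weight.
Weight on data w = n/(β₀+n) = 11/(1.1+11) = 11/12.1 = 0.9091.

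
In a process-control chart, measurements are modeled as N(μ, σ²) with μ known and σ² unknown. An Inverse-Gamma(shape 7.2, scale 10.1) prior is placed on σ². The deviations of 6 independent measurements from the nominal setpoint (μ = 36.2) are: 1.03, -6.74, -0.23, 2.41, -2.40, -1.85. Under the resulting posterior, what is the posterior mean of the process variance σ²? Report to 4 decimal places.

4.4420

With known mean μ and an Inverse-Gamma(α, β) prior on σ², the Normal likelihood is conjugate: posterior is Inv-Gamma(α + n/2, β + Σ(xᵢ−μ)²/2).
Σ(xᵢ−μ)² = (1.03)² + (-6.74)² + (-0.23)² + (2.41)² + (-2.40)² + (-1.85)² = 61.5320.
Posterior: Inv-Gamma(7.2 + 6/2, 10.1 + 61.5320/2) = Inv-Gamma(10.20, 40.86600).
E[σ²|data] = β/(α−1) = 40.86600/9.20 = 4.4420.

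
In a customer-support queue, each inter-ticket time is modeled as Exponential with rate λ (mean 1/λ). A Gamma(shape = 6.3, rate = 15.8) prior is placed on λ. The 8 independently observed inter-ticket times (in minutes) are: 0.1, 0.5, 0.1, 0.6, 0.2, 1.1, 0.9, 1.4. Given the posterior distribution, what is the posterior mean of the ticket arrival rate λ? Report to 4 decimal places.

With a Gamma(shape α, rate β) prior on the exponential rate λ, the posterior after n observations with total T = Σxᵢ is Gamma(α+n, β+T).
Sum of observations T = 4.9 minutes; n = 8.
Posterior: Gamma(6.3+8, 15.8+4.9) = Gamma(14.3, 20.7).
Posterior mean of λ = α/β = 14.3/20.7 = 0.6908.

0.6908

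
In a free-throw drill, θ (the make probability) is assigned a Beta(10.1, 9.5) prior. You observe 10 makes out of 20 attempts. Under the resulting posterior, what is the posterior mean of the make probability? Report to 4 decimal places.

0.5076

The Beta prior is conjugate to a Binomial/Bernoulli likelihood; the update adds successes to α and failures to β.
Posterior: Beta(α+k, β+n−k) = Beta(10.1+10, 9.5+10) = Beta(20.1, 19.5).
Posterior mean = α/(α+β) = 20.1/39.6 = 0.5076.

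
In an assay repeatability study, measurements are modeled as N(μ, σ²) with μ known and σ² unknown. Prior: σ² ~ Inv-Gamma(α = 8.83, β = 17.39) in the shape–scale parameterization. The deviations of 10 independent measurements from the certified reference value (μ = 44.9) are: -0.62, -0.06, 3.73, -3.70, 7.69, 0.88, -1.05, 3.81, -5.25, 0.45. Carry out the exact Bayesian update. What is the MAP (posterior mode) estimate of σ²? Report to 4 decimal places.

With known mean μ and an Inverse-Gamma(α, β) prior on σ², the Normal likelihood is conjugate: posterior is Inv-Gamma(α + n/2, β + Σ(xᵢ−μ)²/2).
Σ(xᵢ−μ)² = (-0.62)² + (-0.06)² + (3.73)² + (-3.70)² + (7.69)² + (0.88)² + (-1.05)² + (3.81)² + (-5.25)² + (0.45)² = 131.2850.
Posterior: Inv-Gamma(8.83 + 10/2, 17.39 + 131.2850/2) = Inv-Gamma(13.83, 83.03250).
Mode = β/(α+1) = 83.03250/14.83 = 5.5990.

5.5990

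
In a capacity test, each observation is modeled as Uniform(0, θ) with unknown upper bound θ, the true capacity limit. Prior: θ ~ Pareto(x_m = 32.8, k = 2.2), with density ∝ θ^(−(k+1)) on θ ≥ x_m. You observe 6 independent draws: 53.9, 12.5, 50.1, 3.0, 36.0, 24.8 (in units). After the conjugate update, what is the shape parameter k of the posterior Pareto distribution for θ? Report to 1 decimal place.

A Pareto(scale x_m, shape k) prior on the upper bound θ of Uniform(0, θ) is conjugate: posterior is Pareto(max(x_m, max xᵢ), k + n).
Sample maximum = 53.9; prior scale x_m = 32.8 → posterior scale = max = 53.9.
Posterior shape = 2.2 + 6 = 8.2.
Posterior shape k = 8.2.

8.2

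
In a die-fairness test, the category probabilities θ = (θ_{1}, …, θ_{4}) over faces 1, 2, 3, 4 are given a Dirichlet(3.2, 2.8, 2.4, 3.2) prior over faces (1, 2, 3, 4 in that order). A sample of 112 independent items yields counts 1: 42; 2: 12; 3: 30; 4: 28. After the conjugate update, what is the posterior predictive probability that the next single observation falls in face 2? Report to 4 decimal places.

The Dirichlet prior is conjugate to the Multinomial likelihood: each posterior αⱼ = prior αⱼ + observed count nⱼ.
Posterior concentration: (45.2, 14.8, 32.4, 31.2), total = 123.6.
P(next = 2 | data) = α_{2}/Σα = 0.1197.

0.1197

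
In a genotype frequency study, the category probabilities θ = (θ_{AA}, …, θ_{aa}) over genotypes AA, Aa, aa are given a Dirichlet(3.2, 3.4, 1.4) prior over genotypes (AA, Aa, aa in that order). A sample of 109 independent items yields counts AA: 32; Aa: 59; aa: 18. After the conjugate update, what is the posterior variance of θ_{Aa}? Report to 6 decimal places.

0.002109

The Dirichlet prior is conjugate to the Multinomial likelihood: each posterior αⱼ = prior αⱼ + observed count nⱼ.
Posterior concentration: (35.2, 62.4, 19.4), total = 117.0.
Var[θ_j] = α_j(Σα−α_j)/((Σα)²(Σα+1)) = 62.4·54.6/(117.0²·118.0) = 0.002109.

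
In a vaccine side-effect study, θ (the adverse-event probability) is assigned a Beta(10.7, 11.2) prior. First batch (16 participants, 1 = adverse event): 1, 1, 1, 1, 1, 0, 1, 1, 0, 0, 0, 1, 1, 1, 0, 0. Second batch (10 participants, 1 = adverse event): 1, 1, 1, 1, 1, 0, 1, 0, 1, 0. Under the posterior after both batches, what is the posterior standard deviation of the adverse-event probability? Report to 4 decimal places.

0.0706

The Beta prior is conjugate to a Binomial/Bernoulli likelihood; the update adds successes to α and failures to β.
After batch 1: Beta(10.7+10, 11.2+6) = Beta(20.7, 17.2).
After batch 2: Beta(20.7+7, 17.2+3) = Beta(27.7, 20.2).
Var = αβ/((α+β)²(α+β+1)) = 27.7·20.2/(47.9²·48.9) = 0.00498714; SD = √0.00498714 = 0.0706.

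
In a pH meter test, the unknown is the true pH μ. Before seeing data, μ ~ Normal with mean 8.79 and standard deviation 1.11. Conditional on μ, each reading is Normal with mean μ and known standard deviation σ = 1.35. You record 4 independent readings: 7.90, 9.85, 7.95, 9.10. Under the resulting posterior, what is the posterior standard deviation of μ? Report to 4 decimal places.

0.5767

For Normal data with known variance σ², a Normal(μ₀, σ₀²) prior on μ is conjugate. Posterior precision = 1/σ₀² + n/σ²; posterior mean is the precision-weighted average of μ₀ and x̄.
σ₀² = 1.11² = 1.2321, σ² = 1.35² = 1.8225; σ² + n·σ₀² = 1.8225 + 4·1.2321 = 6.7509.
Posterior precision = 1/σ₀² + n/σ² = 1/1.2321 + 4/1.8225 = (σ² + n·σ₀²)/(σ₀²σ²) = 6.7509/(1.2321·1.8225); posterior variance σₙ² = σ₀²σ²/(σ² + n·σ₀²) = 1.2321·1.8225/6.7509 = 0.332623.
Posterior SD = √σₙ² = √(1.2321·1.8225/6.7509) = 0.5767.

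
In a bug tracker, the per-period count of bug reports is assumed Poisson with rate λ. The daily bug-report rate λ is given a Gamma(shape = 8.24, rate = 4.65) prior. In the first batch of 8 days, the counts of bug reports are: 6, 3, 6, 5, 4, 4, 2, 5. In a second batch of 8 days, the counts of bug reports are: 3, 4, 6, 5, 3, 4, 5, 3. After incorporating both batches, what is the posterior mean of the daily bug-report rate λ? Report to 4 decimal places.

3.6920

With a Gamma(shape α, rate β) prior, the Poisson likelihood is conjugate: the posterior is Gamma(α + ΣXᵢ, β + n).
Batch 1: sum of counts S = 35 over n = 8 days.
After batch 1: Gamma(α+S, β+n) = Gamma(8.24+35, 4.65+8) = Gamma(43.24, 12.65).
Batch 2: sum of counts S = 33 over n = 8 days.
After batch 2: Gamma(α+S, β+n) = Gamma(43.24+33, 12.65+8) = Gamma(76.24, 20.65).
Posterior mean = α/β = 76.24/20.65 = 3.6920.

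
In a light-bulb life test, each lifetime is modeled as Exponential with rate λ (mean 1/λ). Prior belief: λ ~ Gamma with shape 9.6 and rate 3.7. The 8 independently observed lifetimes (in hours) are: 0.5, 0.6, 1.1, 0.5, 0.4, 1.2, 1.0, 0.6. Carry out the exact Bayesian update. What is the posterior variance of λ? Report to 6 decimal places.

0.190972

With a Gamma(shape α, rate β) prior on the exponential rate λ, the posterior after n observations with total T = Σxᵢ is Gamma(α+n, β+T).
Sum of observations T = 5.9 hours; n = 8.
Posterior: Gamma(9.6+8, 3.7+5.9) = Gamma(17.6, 9.6).
Var = α/β² = 0.190972.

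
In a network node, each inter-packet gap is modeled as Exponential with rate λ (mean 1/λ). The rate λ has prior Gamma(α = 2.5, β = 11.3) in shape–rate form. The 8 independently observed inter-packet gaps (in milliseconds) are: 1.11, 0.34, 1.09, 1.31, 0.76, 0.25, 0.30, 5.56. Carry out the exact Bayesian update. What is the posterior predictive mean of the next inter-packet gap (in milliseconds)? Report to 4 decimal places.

2.3179

With a Gamma(shape α, rate β) prior on the exponential rate λ, the posterior after n observations with total T = Σxᵢ is Gamma(α+n, β+T).
Sum of observations T = 10.72 milliseconds; n = 8.
Posterior: Gamma(2.5+8, 11.3+10.72) = Gamma(10.5, 22.02).
The predictive distribution for the next observation is Lomax; its mean is β/(α−1) = 22.02/9.5 = 2.3179.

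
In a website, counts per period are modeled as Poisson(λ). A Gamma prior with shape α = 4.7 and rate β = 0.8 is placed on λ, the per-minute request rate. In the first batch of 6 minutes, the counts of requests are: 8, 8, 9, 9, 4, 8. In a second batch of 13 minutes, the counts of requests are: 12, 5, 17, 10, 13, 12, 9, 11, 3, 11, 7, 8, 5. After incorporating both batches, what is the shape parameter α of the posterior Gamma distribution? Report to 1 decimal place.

With a Gamma(shape α, rate β) prior, the Poisson likelihood is conjugate: the posterior is Gamma(α + ΣXᵢ, β + n).
Batch 1: sum of counts S = 46 over n = 6 minutes.
After batch 1: Gamma(α+S, β+n) = Gamma(4.7+46, 0.8+6) = Gamma(50.7, 6.8).
Batch 2: sum of counts S = 123 over n = 13 minutes.
After batch 2: Gamma(α+S, β+n) = Gamma(50.7+123, 6.8+13) = Gamma(173.7, 19.8).
Posterior α = 173.7.

173.7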